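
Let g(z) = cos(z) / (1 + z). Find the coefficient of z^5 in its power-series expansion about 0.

Write out both Maclaurin series and multiply, keeping only the needed powers.
So c_5 = g^(5)(0)/5! = -13/24.

-13/24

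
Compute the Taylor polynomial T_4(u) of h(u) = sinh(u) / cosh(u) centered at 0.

-u^3/3 + u

Divide the numerator series by the denominator series (power-series long division).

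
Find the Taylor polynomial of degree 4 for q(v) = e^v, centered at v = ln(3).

(v - ln(3))^4/8 + (v - ln(3))^3/2 + 3*(v - ln(3))^2/2 + 3*(v - ln(3)) + 3

[(v - ln(3))^0] = 3;  [(v - ln(3))^1] = 3;  [(v - ln(3))^2] = 3/2;  [(v - ln(3))^3] = 1/2;  [(v - ln(3))^4] = 1/8.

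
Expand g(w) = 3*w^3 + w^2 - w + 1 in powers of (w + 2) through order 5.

3*(w + 2)^3 - 17*(w + 2)^2 + 31*(w + 2) - 17

Differentiate repeatedly and evaluate at the center.
g(-2) = -17
g′(-2) = 31
g′′(-2) = -34
g′′′(-2) = 18
g^(4)(-2) = 0
g^(5)(-2) = 0
Then c_k = g^(k)(-2)/k! gives each Taylor coefficient.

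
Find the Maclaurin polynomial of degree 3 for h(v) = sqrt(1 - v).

-v^3/16 - v^2/8 - v/2 + 1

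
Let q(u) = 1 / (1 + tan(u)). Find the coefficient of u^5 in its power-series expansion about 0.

-32/15

Write 1/(1+u) = 1 - u + u^2 - u^3 + ... and substitute the series for u.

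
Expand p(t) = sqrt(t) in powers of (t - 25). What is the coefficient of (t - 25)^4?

p(25) = 5
p′(25) = 1/10
p′′(25) = -1/500
p′′′(25) = 3/25000
p^(4)(25) = -3/250000

-1/2000000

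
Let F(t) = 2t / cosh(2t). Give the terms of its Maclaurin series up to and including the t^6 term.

20*t^5/3 - 4*t^3 + 2*t

Invert the denominator's series and multiply.
F(0) = 0
F′(0) = 2
F′′(0) = 0
F′′′(0) = -24
F^(4)(0) = 0
F^(5)(0) = 800
F^(6)(0) = 0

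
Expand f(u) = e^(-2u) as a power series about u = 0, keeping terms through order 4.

2*u^4/3 - 4*u^3/3 + 2*u^2 - 2*u + 1

f(0) = 1
f′(0) = -2
f′′(0) = 4
f′′′(0) = -8
f^(4)(0) = 16
Dividing each by k! gives the coefficients c_0, ..., c_4.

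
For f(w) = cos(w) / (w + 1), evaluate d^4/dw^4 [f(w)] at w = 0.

13

Use 1/(1 - r) = Σ r^k on the denominator, then take the Cauchy product.
From the series, [w^4] f = 13/24; multiply by 4! = 24 to get 13.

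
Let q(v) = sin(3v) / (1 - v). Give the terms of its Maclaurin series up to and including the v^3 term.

Write out both Maclaurin series and multiply, keeping only the needed powers.

-3*v^3/2 + 3*v^2 + 3*v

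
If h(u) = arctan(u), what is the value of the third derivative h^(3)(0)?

-2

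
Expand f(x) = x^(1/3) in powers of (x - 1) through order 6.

-154*(x - 1)^6/6561 + 22*(x - 1)^5/729 - 10*(x - 1)^4/243 + 5*(x - 1)^3/81 - (x - 1)^2/9 + (x - 1)/3 + 1

[(x - 1)^0] = 1;  [(x - 1)^1] = 1/3;  [(x - 1)^2] = -1/9;  [(x - 1)^3] = 5/81;  [(x - 1)^4] = -10/243;  [(x - 1)^5] = 22/729;  [(x - 1)^6] = -154/6561.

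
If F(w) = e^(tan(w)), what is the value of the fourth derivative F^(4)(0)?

9

Compose series: expand the inner function first, then feed it into the outer expansion.
From the series, [w^4] F = 3/8; multiply by 4! = 24 to get 9.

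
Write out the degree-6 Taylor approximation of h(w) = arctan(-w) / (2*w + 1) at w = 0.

446*w^6/15 - 223*w^5/15 + 22*w^4/3 - 11*w^3/3 + 2*w^2 - w

Use 1/(1 - r) = Σ r^k on the denominator, then take the Cauchy product.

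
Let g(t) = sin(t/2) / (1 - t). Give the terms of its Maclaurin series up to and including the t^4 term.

Expand each factor separately, then convolve coefficients.
g(0) = 0
g′(0) = 1/2
g′′(0) = 1
g′′′(0) = 23/8
g^(4)(0) = 23/2
Then c_k = g^(k)(0)/k! gives each Taylor coefficient.

23*t^4/48 + 23*t^3/48 + t^2/2 + t/2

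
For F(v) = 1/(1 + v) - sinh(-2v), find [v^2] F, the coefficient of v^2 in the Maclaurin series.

1

Add the two expansions coefficient-wise.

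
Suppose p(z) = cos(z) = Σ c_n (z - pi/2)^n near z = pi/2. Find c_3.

[(z - pi/2)^0] = 0;  [(z - pi/2)^1] = -1;  [(z - pi/2)^2] = 0;  [(z - pi/2)^3] = 1/6.
So c_3 = p′′′(pi/2)/3! = 1/6.

1/6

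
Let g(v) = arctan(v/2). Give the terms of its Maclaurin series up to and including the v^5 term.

v^5/160 - v^3/24 + v/2

Differentiate repeatedly and evaluate at the center.
g(0) = 0
g′(0) = 1/2
g′′(0) = 0
g′′′(0) = -1/4
g^(4)(0) = 0
g^(5)(0) = 3/4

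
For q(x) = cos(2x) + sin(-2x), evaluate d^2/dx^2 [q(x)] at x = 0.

Expand each term separately and add.
From the series, [x^2] q = -2; multiply by 2! = 2 to get -4.

-4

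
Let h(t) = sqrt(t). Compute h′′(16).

From the series, [(t - 16)^2] h = -1/512; multiply by 2! = 2 to get -1/256.

-1/256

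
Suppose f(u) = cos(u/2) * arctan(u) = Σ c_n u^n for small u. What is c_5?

469/1920

Write out both Maclaurin series and multiply, keeping only the needed powers.
f(0) = 0
f′(0) = 1
f′′(0) = 0
f′′′(0) = -11/4
f^(4)(0) = 0
f^(5)(0) = 469/16
The Taylor polynomial is Σ f^(k)(0)/k! · u^k.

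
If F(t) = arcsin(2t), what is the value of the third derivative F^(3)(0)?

8

The coefficient of t^3 in the expansion is 4/3, so F′′′(0) = 3! * (4/3) = 8.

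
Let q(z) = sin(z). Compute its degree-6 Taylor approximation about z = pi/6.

Apply the Taylor formula c_k = f^(k)(a)/k!.
[(z - pi/6)^0] = 1/2;  [(z - pi/6)^1] = sqrt(3)/2;  [(z - pi/6)^2] = -1/4;  [(z - pi/6)^3] = -sqrt(3)/12;  [(z - pi/6)^4] = 1/48;  [(z - pi/6)^5] = sqrt(3)/240;  [(z - pi/6)^6] = -1/1440.

-(z - pi/6)^6/1440 + sqrt(3)*(z - pi/6)^5/240 + (z - pi/6)^4/48 - sqrt(3)*(z - pi/6)^3/12 - (z - pi/6)^2/4 + sqrt(3)*(z - pi/6)/2 + 1/2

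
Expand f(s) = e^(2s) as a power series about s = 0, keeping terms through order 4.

2*s^4/3 + 4*s^3/3 + 2*s^2 + 2*s + 1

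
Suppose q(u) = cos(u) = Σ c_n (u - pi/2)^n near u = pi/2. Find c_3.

q(pi/2) = 0
q′(pi/2) = -1
q′′(pi/2) = 0
q′′′(pi/2) = 1

1/6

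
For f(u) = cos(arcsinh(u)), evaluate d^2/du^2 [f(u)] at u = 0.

-1

Plug the Maclaurin series of the inner function into that of the outer and collect terms.
The coefficient of u^2 in the expansion is -1/2, so f′′(0) = 2! * (-1/2) = -1.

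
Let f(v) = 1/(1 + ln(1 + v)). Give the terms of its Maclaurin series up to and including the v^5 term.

Let u equal the inner series; expand the outer function in u and truncate.
[v^0] = 1;  [v^1] = -1;  [v^2] = 3/2;  [v^3] = -7/3;  [v^4] = 11/3;  [v^5] = -347/60.

-347*v^5/60 + 11*v^4/3 - 7*v^3/3 + 3*v^2/2 - v + 1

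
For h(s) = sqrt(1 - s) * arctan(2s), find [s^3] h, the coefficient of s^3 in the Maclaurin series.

-35/12

Expand each factor separately, then convolve coefficients.
h(0) = 0
h′(0) = 2
h′′(0) = -2
h′′′(0) = -35/2
So c_3 = h′′′(0)/3! = -35/12.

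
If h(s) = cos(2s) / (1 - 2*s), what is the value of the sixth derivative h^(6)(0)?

Expand 1/(denominator) as a geometric series and multiply by the numerator's series.
The coefficient of s^6 in the expansion is 1556/45, so h^(6)(0) = 6! * (1556/45) = 24896.

24896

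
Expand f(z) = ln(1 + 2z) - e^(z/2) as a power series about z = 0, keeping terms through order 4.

Add the two expansions coefficient-wise.
[z^0] = -1;  [z^1] = 3/2;  [z^2] = -17/8;  [z^3] = 127/48;  [z^4] = -1537/384.

-1537*z^4/384 + 127*z^3/48 - 17*z^2/8 + 3*z/2 - 1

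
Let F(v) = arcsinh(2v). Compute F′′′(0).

-8

Use the known series and substitute for the argument.
From the series, [v^3] F = -4/3; multiply by 3! = 6 to get -8.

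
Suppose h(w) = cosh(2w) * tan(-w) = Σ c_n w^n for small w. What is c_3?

-7/3

Multiply the two series term by term and collect like powers.
h(0) = 0
h′(0) = -1
h′′(0) = 0
h′′′(0) = -14
So c_3 = h′′′(0)/3! = -7/3.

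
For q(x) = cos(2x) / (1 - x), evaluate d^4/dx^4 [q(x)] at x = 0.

Use 1/(1 - r) = Σ r^k on the denominator, then take the Cauchy product.
The coefficient of x^4 in the expansion is -1/3, so q^(4)(0) = 4! * (-1/3) = -8.

-8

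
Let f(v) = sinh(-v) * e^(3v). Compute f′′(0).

-6

Take the Cauchy product of the two expansions.
The coefficient of v^2 in the expansion is -3, so f′′(0) = 2! * (-3) = -6.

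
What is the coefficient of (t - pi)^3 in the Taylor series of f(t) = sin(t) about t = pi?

Differentiate repeatedly and evaluate at the center.

1/6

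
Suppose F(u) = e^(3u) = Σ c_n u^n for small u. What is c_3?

F(0) = 1
F′(0) = 3
F′′(0) = 9
F′′′(0) = 27

9/2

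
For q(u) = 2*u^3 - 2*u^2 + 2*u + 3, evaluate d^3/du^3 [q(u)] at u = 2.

12

The coefficient of (u - 2)^3 in the expansion is 2, so q′′′(2) = 3! * (2) = 12.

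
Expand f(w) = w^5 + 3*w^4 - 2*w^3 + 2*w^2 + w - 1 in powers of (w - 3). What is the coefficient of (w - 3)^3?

124

[(w - 3)^0] = 452;  [(w - 3)^1] = 688;  [(w - 3)^2] = 416;  [(w - 3)^3] = 124.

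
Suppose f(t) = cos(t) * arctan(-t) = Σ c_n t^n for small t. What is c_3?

5/6

Write out both Maclaurin series and multiply, keeping only the needed powers.
f(0) = 0
f′(0) = -1
f′′(0) = 0
f′′′(0) = 5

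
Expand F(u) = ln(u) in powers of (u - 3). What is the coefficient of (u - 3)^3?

F(3) = ln(3)
F′(3) = 1/3
F′′(3) = -1/9
F′′′(3) = 2/27

1/81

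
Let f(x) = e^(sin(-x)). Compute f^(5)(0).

Compose series: expand the inner function first, then feed it into the outer expansion.
From the series, [x^5] f = 1/15; multiply by 5! = 120 to get 8.

8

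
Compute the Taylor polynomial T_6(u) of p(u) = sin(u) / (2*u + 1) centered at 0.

-1841*u^6/60 + 1841*u^5/120 - 23*u^4/3 + 23*u^3/6 - 2*u^2 + u

Multiply the numerator's expansion by the denominator's geometric series.
p(0) = 0
p′(0) = 1
p′′(0) = -4
p′′′(0) = 23
p^(4)(0) = -184
p^(5)(0) = 1841
p^(6)(0) = -22092
Dividing each by k! gives the coefficients c_0, ..., c_6.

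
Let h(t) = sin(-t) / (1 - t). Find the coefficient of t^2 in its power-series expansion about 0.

-1

Expand each factor separately, then convolve coefficients.
h(0) = 0
h′(0) = -1
h′′(0) = -2
So c_2 = h′′(0)/2! = -1.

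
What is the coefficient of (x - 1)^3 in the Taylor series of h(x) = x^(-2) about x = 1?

-4

Compute the successive derivatives at the expansion point and divide by k!.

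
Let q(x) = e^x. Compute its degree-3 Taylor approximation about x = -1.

(x + 1)^3*e^(-1)/6 + (x + 1)^2*e^(-1)/2 + (x + 1)*e^(-1) + e^(-1)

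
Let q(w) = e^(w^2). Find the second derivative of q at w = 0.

2

The coefficient of w^2 in the expansion is 1, so q′′(0) = 2! * (1) = 2.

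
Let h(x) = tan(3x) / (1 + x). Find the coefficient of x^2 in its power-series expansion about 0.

-3

Expand each factor separately, then convolve coefficients.
h(0) = 0
h′(0) = 3
h′′(0) = -6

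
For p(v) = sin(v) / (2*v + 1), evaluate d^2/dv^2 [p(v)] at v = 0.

Multiply the numerator's expansion by the denominator's geometric series.
The coefficient of v^2 in the expansion is -2, so p′′(0) = 2! * (-2) = -4.

-4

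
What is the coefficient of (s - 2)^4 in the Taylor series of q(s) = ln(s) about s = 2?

Apply the Taylor formula c_k = f^(k)(a)/k!.

-1/64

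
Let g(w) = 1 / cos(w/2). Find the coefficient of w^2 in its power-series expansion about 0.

1/8

Invert the denominator's series and multiply.
g(0) = 1
g′(0) = 0
g′′(0) = 1/4
So c_2 = g′′(0)/2! = 1/8.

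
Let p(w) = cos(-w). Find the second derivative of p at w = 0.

-1

From the series, [w^2] p = -1/2; multiply by 2! = 2 to get -1.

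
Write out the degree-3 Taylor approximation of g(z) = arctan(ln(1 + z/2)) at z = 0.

Plug the Maclaurin series of the inner function into that of the outer and collect terms.
[z^0] = 0;  [z^1] = 1/2;  [z^2] = -1/8;  [z^3] = 0.

-z^2/8 + z/2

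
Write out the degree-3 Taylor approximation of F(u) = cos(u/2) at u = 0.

1 - u^2/8

F(0) = 1
F′(0) = 0
F′′(0) = -1/4
F′′′(0) = 0
Then c_k = F^(k)(0)/k! gives each Taylor coefficient.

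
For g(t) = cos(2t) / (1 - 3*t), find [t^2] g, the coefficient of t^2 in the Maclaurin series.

7

Multiply the numerator's expansion by the denominator's geometric series.
[t^0] = 1;  [t^1] = 3;  [t^2] = 7.
So c_2 = g′′(0)/2! = 7.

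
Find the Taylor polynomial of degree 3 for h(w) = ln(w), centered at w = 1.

(w - 1)^3/3 - (w - 1)^2/2 + (w - 1)

Use the known series and substitute for the argument.
h(1) = 0
h′(1) = 1
h′′(1) = -1
h′′′(1) = 2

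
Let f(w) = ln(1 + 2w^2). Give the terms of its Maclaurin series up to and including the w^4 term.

-2*w^4 + 2*w^2

f(0) = 0
f′(0) = 0
f′′(0) = 4
f′′′(0) = 0
f^(4)(0) = -48
Then c_k = f^(k)(0)/k! gives each Taylor coefficient.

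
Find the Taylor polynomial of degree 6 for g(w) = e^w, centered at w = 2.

Apply the Taylor formula c_k = f^(k)(a)/k!.
[(w - 2)^0] = e^(2);  [(w - 2)^1] = e^(2);  [(w - 2)^2] = e^(2)/2;  [(w - 2)^3] = e^(2)/6;  [(w - 2)^4] = e^(2)/24;  [(w - 2)^5] = e^(2)/120;  [(w - 2)^6] = e^(2)/720.

(w - 2)^6*e^(2)/720 + (w - 2)^5*e^(2)/120 + (w - 2)^4*e^(2)/24 + (w - 2)^3*e^(2)/6 + (w - 2)^2*e^(2)/2 + (w - 2)*e^(2) + e^(2)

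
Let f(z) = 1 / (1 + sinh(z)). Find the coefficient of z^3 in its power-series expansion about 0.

Expand as Σ (-1)^k u^k with u equal to the inner function's series.
f(0) = 1
f′(0) = -1
f′′(0) = 2
f′′′(0) = -7

-7/6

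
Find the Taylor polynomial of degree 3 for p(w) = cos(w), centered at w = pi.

p(pi) = -1
p′(pi) = 0
p′′(pi) = 1
p′′′(pi) = 0
The Taylor polynomial is Σ p^(k)(pi)/k! · (w - pi)^k.

(w - pi)^2/2 - 1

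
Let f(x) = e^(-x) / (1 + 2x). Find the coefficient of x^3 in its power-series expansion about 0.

-79/6

Multiply the two series term by term and collect like powers.
f(0) = 1
f′(0) = -3
f′′(0) = 13
f′′′(0) = -79
So c_3 = f′′′(0)/3! = -79/6.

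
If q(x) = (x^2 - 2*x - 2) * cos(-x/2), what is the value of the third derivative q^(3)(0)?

Multiply each power in the prefactor through the base expansion.
The coefficient of x^3 in the expansion is 1/4, so q′′′(0) = 3! * (1/4) = 3/2.

3/2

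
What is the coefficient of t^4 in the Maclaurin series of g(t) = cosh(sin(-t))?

-1/8

Plug the Maclaurin series of the inner function into that of the outer and collect terms.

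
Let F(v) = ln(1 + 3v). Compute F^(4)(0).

-486

Compute the successive derivatives at the expansion point and divide by k!.
From the series, [v^4] F = -81/4; multiply by 4! = 24 to get -486.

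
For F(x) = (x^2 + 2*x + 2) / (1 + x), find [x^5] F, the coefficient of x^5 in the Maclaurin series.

Multiply each power in the prefactor through the base expansion.
F(0) = 2
F′(0) = 0
F′′(0) = 2
F′′′(0) = -6
F^(4)(0) = 24
F^(5)(0) = -120
Then c_k = F^(k)(0)/k! gives each Taylor coefficient.

-1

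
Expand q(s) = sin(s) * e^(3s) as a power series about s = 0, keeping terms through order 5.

79*s^5/30 + 4*s^4 + 13*s^3/3 + 3*s^2 + s

Take the Cauchy product of the two expansions.
q(0) = 0
q′(0) = 1
q′′(0) = 6
q′′′(0) = 26
q^(4)(0) = 96
q^(5)(0) = 316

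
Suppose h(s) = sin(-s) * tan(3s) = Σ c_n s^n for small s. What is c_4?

Take the Cauchy product of the two expansions.
h(0) = 0
h′(0) = 0
h′′(0) = -6
h′′′(0) = 0
h^(4)(0) = -204
So c_4 = h^(4)(0)/4! = -17/2.

-17/2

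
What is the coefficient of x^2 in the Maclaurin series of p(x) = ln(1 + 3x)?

Differentiate repeatedly and evaluate at the center.
p(0) = 0
p′(0) = 3
p′′(0) = -9
So c_2 = p′′(0)/2! = -9/2.

-9/2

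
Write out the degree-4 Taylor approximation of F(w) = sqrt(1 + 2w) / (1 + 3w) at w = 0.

Multiply the two series term by term and collect like powers.
F(0) = 1
F′(0) = -2
F′′(0) = 11
F′′′(0) = -96
F^(4)(0) = 1137

379*w^4/8 - 16*w^3 + 11*w^2/2 - 2*w + 1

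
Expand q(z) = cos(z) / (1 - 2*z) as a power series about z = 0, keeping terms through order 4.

Expand 1/(denominator) as a geometric series and multiply by the numerator's series.

337*z^4/24 + 7*z^3 + 7*z^2/2 + 2*z + 1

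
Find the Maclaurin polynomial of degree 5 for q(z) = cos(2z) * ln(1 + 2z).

Take the Cauchy product of the two expansions.
q(0) = 0
q′(0) = 2
q′′(0) = -4
q′′′(0) = -8
q^(4)(0) = 0
q^(5)(0) = 288

12*z^5/5 - 4*z^3/3 - 2*z^2 + 2*z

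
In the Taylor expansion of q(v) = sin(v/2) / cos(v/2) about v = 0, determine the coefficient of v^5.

Write the quotient as an unknown series and match coefficients against numerator = denominator · series.
[v^0] = 0;  [v^1] = 1/2;  [v^2] = 0;  [v^3] = 1/24;  [v^4] = 0;  [v^5] = 1/240.

1/240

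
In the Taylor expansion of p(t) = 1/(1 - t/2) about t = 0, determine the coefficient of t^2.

p(0) = 1
p′(0) = 1/2
p′′(0) = 1/2
The Taylor polynomial is Σ p^(k)(0)/k! · t^k.

1/4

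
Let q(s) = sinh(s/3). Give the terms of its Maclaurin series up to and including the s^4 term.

s^3/162 + s/3

[s^0] = 0;  [s^1] = 1/3;  [s^2] = 0;  [s^3] = 1/162;  [s^4] = 0.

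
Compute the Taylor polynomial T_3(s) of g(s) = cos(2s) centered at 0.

1 - 2*s^2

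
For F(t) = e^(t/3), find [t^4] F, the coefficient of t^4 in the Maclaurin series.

1/1944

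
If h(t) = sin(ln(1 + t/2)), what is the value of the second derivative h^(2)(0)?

-1/4

Plug the Maclaurin series of the inner function into that of the outer and collect terms.
The coefficient of t^2 in the expansion is -1/8, so h′′(0) = 2! * (-1/8) = -1/4.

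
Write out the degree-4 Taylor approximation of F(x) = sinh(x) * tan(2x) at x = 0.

Expand each factor separately, then convolve coefficients.
F(0) = 0
F′(0) = 0
F′′(0) = 4
F′′′(0) = 0
F^(4)(0) = 72

3*x^4 + 2*x^2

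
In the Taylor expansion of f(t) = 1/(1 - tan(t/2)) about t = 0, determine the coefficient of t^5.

1/15

Let u equal the inner series; expand the outer function in u and truncate.
f(0) = 1
f′(0) = 1/2
f′′(0) = 1/2
f′′′(0) = 1
f^(4)(0) = 5/2
f^(5)(0) = 8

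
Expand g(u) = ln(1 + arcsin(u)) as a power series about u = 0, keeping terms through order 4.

Let u equal the inner series; expand the outer function in u and truncate.

-5*u^4/12 + u^3/2 - u^2/2 + u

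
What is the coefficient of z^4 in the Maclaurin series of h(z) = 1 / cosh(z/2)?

5/384

Invert the denominator's series and multiply.
h(0) = 1
h′(0) = 0
h′′(0) = -1/4
h′′′(0) = 0
h^(4)(0) = 5/16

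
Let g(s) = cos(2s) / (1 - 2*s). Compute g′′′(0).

Use 1/(1 - r) = Σ r^k on the denominator, then take the Cauchy product.
From the series, [s^3] g = 4; multiply by 3! = 6 to get 24.

24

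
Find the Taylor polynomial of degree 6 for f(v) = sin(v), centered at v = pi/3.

-sqrt(3)*(v - pi/3)^6/1440 + (v - pi/3)^5/240 + sqrt(3)*(v - pi/3)^4/48 - (v - pi/3)^3/12 - sqrt(3)*(v - pi/3)^2/4 + (v - pi/3)/2 + sqrt(3)/2

f(pi/3) = sqrt(3)/2
f′(pi/3) = 1/2
f′′(pi/3) = -sqrt(3)/2
f′′′(pi/3) = -1/2
f^(4)(pi/3) = sqrt(3)/2
f^(5)(pi/3) = 1/2
f^(6)(pi/3) = -sqrt(3)/2
Dividing each by k! gives the coefficients c_0, ..., c_6.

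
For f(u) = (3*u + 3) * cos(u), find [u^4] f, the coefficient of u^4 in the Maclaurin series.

1/8

Multiply each power in the prefactor through the base expansion.
f(0) = 3
f′(0) = 3
f′′(0) = -3
f′′′(0) = -9
f^(4)(0) = 3
The Taylor polynomial is Σ f^(k)(0)/k! · u^k.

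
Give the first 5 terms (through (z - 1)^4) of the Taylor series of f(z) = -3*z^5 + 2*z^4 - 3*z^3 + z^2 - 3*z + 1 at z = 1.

-13*(z - 1)^4 - 25*(z - 1)^3 - 26*(z - 1)^2 - 17*(z - 1) - 5

Compute the successive derivatives at the expansion point and divide by k!.
f(1) = -5
f′(1) = -17
f′′(1) = -52
f′′′(1) = -150
f^(4)(1) = -312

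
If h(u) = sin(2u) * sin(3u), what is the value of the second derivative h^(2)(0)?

12

Multiply the two series term by term and collect like powers.
The coefficient of u^2 in the expansion is 6, so h′′(0) = 2! * (6) = 12.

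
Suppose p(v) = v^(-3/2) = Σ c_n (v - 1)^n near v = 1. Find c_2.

15/8

Use the known series and substitute for the argument.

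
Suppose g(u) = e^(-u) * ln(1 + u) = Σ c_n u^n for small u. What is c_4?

-1

Multiply the two series term by term and collect like powers.
g(0) = 0
g′(0) = 1
g′′(0) = -3
g′′′(0) = 8
g^(4)(0) = -24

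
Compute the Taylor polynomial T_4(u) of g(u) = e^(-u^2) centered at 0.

u^4/2 - u^2 + 1

Use the known series and substitute for the argument.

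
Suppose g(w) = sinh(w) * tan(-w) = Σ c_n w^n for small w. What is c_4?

-1/2

Take the Cauchy product of the two expansions.
g(0) = 0
g′(0) = 0
g′′(0) = -2
g′′′(0) = 0
g^(4)(0) = -12
So c_4 = g^(4)(0)/4! = -1/2.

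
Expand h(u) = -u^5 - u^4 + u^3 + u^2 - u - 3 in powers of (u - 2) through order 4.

Use the known series and substitute for the argument.
h(2) = -41
h′(2) = -97
h′′(2) = -194
h′′′(2) = -282
h^(4)(2) = -264
Dividing each by k! gives the coefficients c_0, ..., c_4.

-11*(u - 2)^4 - 47*(u - 2)^3 - 97*(u - 2)^2 - 97*(u - 2) - 41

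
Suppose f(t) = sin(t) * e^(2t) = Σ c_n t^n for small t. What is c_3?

Expand each factor separately, then convolve coefficients.

11/6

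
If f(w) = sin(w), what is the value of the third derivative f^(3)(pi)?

1

From the series, [(w - pi)^3] f = 1/6; multiply by 3! = 6 to get 1.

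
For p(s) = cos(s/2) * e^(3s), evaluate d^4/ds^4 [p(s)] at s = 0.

Multiply the two series term by term and collect like powers.
The coefficient of s^4 in the expansion is 1081/384, so p^(4)(0) = 4! * (1081/384) = 1081/16.

1081/16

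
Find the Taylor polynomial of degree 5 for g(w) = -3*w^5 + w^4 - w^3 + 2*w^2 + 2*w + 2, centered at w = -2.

-3*(w + 2)^5 + 31*(w + 2)^4 - 129*(w + 2)^3 + 272*(w + 2)^2 - 290*(w + 2) + 126

g(-2) = 126
g′(-2) = -290
g′′(-2) = 544
g′′′(-2) = -774
g^(4)(-2) = 744
g^(5)(-2) = -360
Dividing each by k! gives the coefficients c_0, ..., c_5.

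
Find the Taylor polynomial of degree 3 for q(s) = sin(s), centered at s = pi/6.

-sqrt(3)*(s - pi/6)^3/12 - (s - pi/6)^2/4 + sqrt(3)*(s - pi/6)/2 + 1/2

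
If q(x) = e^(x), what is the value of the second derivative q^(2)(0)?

1

From the series, [x^2] q = 1/2; multiply by 2! = 2 to get 1.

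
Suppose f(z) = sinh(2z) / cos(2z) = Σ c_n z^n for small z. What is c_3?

Divide the numerator series by the denominator series (power-series long division).
[z^0] = 0;  [z^1] = 2;  [z^2] = 0;  [z^3] = 16/3.
So c_3 = f′′′(0)/3! = 16/3.

16/3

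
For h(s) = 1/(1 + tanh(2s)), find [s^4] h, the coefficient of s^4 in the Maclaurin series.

16/3

Let u equal the inner series; expand the outer function in u and truncate.
h(0) = 1
h′(0) = -2
h′′(0) = 8
h′′′(0) = -32
h^(4)(0) = 128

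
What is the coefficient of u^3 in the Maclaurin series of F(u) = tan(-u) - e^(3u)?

-29/6

Combine the two series term by term.
F(0) = -1
F′(0) = -4
F′′(0) = -9
F′′′(0) = -29
Dividing each by k! gives the coefficients c_0, ..., c_3.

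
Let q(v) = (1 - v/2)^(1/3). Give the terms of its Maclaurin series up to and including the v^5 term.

-11*v^5/11664 - 5*v^4/1944 - 5*v^3/648 - v^2/36 - v/6 + 1

q(0) = 1
q′(0) = -1/6
q′′(0) = -1/18
q′′′(0) = -5/108
q^(4)(0) = -5/81
q^(5)(0) = -55/486
Then c_k = q^(k)(0)/k! gives each Taylor coefficient.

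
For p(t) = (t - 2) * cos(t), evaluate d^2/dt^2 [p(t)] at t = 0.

Multiply each power in the prefactor through the base expansion.
From the series, [t^2] p = 1; multiply by 2! = 2 to get 2.

2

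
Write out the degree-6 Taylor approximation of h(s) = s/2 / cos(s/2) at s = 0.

Invert the denominator's series and multiply.
h(0) = 0
h′(0) = 1/2
h′′(0) = 0
h′′′(0) = 3/8
h^(4)(0) = 0
h^(5)(0) = 25/32
h^(6)(0) = 0

5*s^5/768 + s^3/16 + s/2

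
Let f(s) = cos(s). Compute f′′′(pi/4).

Compute the successive derivatives at the expansion point and divide by k!.
The coefficient of (s - pi/4)^3 in the expansion is sqrt(2)/12, so f′′′(pi/4) = 3! * (sqrt(2)/12) = sqrt(2)/2.

sqrt(2)/2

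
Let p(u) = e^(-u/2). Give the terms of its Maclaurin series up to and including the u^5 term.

Apply the Taylor formula c_k = f^(k)(a)/k!.
p(0) = 1
p′(0) = -1/2
p′′(0) = 1/4
p′′′(0) = -1/8
p^(4)(0) = 1/16
p^(5)(0) = -1/32
Dividing each by k! gives the coefficients c_0, ..., c_5.

-u^5/3840 + u^4/384 - u^3/48 + u^2/8 - u/2 + 1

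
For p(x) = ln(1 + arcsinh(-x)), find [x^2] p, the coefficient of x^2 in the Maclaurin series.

Substitute the inner expansion into the outer series and collect powers.
[x^0] = 0;  [x^1] = -1;  [x^2] = -1/2.

-1/2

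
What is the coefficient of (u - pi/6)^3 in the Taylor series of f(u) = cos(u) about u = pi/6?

c_3 = f′′′(pi/6)/3! = 1/12.

1/12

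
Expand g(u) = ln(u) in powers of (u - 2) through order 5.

(u - 2)^5/160 - (u - 2)^4/64 + (u - 2)^3/24 - (u - 2)^2/8 + (u - 2)/2 + ln(2)

Apply the Taylor formula c_k = f^(k)(a)/k!.
g(2) = ln(2)
g′(2) = 1/2
g′′(2) = -1/4
g′′′(2) = 1/4
g^(4)(2) = -3/8
g^(5)(2) = 3/4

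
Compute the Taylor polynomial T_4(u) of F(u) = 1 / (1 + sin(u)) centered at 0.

2*u^4/3 - 5*u^3/6 + u^2 - u + 1

Write 1/(1+u) = 1 - u + u^2 - u^3 + ... and substitute the series for u.
F(0) = 1
F′(0) = -1
F′′(0) = 2
F′′′(0) = -5
F^(4)(0) = 16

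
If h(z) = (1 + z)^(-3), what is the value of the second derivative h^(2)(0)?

From the series, [z^2] h = 6; multiply by 2! = 2 to get 12.

12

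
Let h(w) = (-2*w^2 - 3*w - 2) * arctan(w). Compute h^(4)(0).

24

Distribute the polynomial across the series and collect like powers.
From the series, [w^4] h = 1; multiply by 4! = 24 to get 24.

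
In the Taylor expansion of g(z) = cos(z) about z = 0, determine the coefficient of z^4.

1/24

Use the known series and substitute for the argument.
g(0) = 1
g′(0) = 0
g′′(0) = -1
g′′′(0) = 0
g^(4)(0) = 1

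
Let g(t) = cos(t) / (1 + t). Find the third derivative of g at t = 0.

Multiply the two series term by term and collect like powers.
From the series, [t^3] g = -1/2; multiply by 3! = 6 to get -3.

-3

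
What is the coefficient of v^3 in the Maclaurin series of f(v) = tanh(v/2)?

-1/24

Apply the Taylor formula c_k = f^(k)(a)/k!.
f(0) = 0
f′(0) = 1/2
f′′(0) = 0
f′′′(0) = -1/4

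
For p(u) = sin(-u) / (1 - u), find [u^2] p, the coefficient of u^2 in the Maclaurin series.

Expand 1/(denominator) as a geometric series and multiply by the numerator's series.
[u^0] = 0;  [u^1] = -1;  [u^2] = -1.
So c_2 = p′′(0)/2! = -1.

-1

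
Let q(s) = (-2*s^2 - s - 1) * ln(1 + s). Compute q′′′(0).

Multiply each power in the prefactor through the base expansion.
From the series, [s^3] q = -11/6; multiply by 3! = 6 to get -11.

-11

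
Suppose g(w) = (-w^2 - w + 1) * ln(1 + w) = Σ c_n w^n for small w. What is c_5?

7/60

Multiply each power in the prefactor through the base expansion.
g(0) = 0
g′(0) = 1
g′′(0) = -3
g′′′(0) = -1
g^(4)(0) = -2
g^(5)(0) = 14
So c_5 = g^(5)(0)/5! = 7/60.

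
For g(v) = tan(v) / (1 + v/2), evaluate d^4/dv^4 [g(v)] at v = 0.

-7

Take the Cauchy product of the two expansions.
The coefficient of v^4 in the expansion is -7/24, so g^(4)(0) = 4! * (-7/24) = -7.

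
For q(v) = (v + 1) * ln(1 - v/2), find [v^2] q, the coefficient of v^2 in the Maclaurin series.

-5/8

Multiply each power in the prefactor through the base expansion.
q(0) = 0
q′(0) = -1/2
q′′(0) = -5/4
So c_2 = q′′(0)/2! = -5/8.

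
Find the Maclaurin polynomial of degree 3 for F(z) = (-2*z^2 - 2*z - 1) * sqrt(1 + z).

-13*z^3/16 - 23*z^2/8 - 5*z/2 - 1

Shift and add copies of the series according to the polynomial's terms.
F(0) = -1
F′(0) = -5/2
F′′(0) = -23/4
F′′′(0) = -39/8
Then c_k = F^(k)(0)/k! gives each Taylor coefficient.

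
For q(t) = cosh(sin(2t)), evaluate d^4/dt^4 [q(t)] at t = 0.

-48

Substitute the inner expansion into the outer series and collect powers.
The coefficient of t^4 in the expansion is -2, so q^(4)(0) = 4! * (-2) = -48.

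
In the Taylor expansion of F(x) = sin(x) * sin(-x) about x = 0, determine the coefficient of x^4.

Multiply the two series term by term and collect like powers.
[x^0] = 0;  [x^1] = 0;  [x^2] = -1;  [x^3] = 0;  [x^4] = 1/3.
So c_4 = F^(4)(0)/4! = 1/3.

1/3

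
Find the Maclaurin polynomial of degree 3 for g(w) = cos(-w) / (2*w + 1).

Use 1/(1 - r) = Σ r^k on the denominator, then take the Cauchy product.
g(0) = 1
g′(0) = -2
g′′(0) = 7
g′′′(0) = -42

-7*w^3 + 7*w^2/2 - 2*w + 1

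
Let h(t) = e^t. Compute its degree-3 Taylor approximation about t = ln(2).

(t - ln(2))^3/3 + (t - ln(2))^2 + 2*(t - ln(2)) + 2

Use the known series and substitute for the argument.
h(ln(2)) = 2
h′(ln(2)) = 2
h′′(ln(2)) = 2
h′′′(ln(2)) = 2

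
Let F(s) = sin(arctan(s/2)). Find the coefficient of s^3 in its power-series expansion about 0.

Substitute the inner expansion into the outer series and collect powers.
F(0) = 0
F′(0) = 1/2
F′′(0) = 0
F′′′(0) = -3/8
So c_3 = F′′′(0)/3! = -1/16.

-1/16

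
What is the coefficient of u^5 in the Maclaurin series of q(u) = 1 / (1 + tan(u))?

Expand as Σ (-1)^k u^k with u equal to the inner function's series.
[u^0] = 1;  [u^1] = -1;  [u^2] = 1;  [u^3] = -4/3;  [u^4] = 5/3;  [u^5] = -32/15.

-32/15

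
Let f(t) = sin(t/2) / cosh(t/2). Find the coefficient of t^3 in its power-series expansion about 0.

-1/12

Divide the numerator series by the denominator series (power-series long division).
[t^0] = 0;  [t^1] = 1/2;  [t^2] = 0;  [t^3] = -1/12.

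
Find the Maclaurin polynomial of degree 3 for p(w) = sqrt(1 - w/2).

p(0) = 1
p′(0) = -1/4
p′′(0) = -1/16
p′′′(0) = -3/64
The Taylor polynomial is Σ p^(k)(0)/k! · w^k.

-w^3/128 - w^2/32 - w/4 + 1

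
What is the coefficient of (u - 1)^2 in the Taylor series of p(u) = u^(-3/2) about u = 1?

15/8

[(u - 1)^0] = 1;  [(u - 1)^1] = -3/2;  [(u - 1)^2] = 15/8.
So c_2 = p′′(1)/2! = 15/8.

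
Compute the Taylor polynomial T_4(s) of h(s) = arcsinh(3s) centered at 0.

[s^0] = 0;  [s^1] = 3;  [s^2] = 0;  [s^3] = -9/2;  [s^4] = 0.

-9*s^3/2 + 3*s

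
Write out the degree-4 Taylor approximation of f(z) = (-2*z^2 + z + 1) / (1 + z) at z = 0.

Distribute the polynomial across the series and collect like powers.
f(0) = 1
f′(0) = 0
f′′(0) = -4
f′′′(0) = 12
f^(4)(0) = -48

-2*z^4 + 2*z^3 - 2*z^2 + 1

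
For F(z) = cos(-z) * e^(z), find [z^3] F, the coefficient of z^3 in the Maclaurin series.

-1/3

Multiply the two series term by term and collect like powers.
F(0) = 1
F′(0) = 1
F′′(0) = 0
F′′′(0) = -2
So c_3 = F′′′(0)/3! = -1/3.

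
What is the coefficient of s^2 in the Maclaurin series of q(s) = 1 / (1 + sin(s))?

1

Write 1/(1+u) = 1 - u + u^2 - u^3 + ... and substitute the series for u.
q(0) = 1
q′(0) = -1
q′′(0) = 2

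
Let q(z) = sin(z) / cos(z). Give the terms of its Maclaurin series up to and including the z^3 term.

Write the quotient as an unknown series and match coefficients against numerator = denominator · series.
[z^0] = 0;  [z^1] = 1;  [z^2] = 0;  [z^3] = 1/3.

z^3/3 + z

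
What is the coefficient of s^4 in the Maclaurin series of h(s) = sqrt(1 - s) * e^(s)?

-79/384

Multiply the two series term by term and collect like powers.
[s^0] = 1;  [s^1] = 1/2;  [s^2] = -1/8;  [s^3] = -13/48;  [s^4] = -79/384.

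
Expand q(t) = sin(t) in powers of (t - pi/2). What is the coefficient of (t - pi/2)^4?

q(pi/2) = 1
q′(pi/2) = 0
q′′(pi/2) = -1
q′′′(pi/2) = 0
q^(4)(pi/2) = 1

1/24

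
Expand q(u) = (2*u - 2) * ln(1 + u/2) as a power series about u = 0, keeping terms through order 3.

-u^3/3 + 5*u^2/4 - u

Distribute the polynomial across the series and collect like powers.
q(0) = 0
q′(0) = -1
q′′(0) = 5/2
q′′′(0) = -2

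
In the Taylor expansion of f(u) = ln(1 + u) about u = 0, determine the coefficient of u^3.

1/3

f(0) = 0
f′(0) = 1
f′′(0) = -1
f′′′(0) = 2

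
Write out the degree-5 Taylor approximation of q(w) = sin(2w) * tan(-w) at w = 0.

Take the Cauchy product of the two expansions.
q(0) = 0
q′(0) = 0
q′′(0) = -4
q′′′(0) = 0
q^(4)(0) = 16
q^(5)(0) = 0
Dividing each by k! gives the coefficients c_0, ..., c_5.

2*w^4/3 - 2*w^2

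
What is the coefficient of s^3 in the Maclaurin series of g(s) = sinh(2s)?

4/3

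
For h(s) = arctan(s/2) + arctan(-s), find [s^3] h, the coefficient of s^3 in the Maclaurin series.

7/24

Add the two expansions coefficient-wise.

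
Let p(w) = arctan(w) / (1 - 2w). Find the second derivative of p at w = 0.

Take the Cauchy product of the two expansions.
The coefficient of w^2 in the expansion is 2, so p′′(0) = 2! * (2) = 4.

4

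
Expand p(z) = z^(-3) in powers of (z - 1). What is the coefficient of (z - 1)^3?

-10

p(1) = 1
p′(1) = -3
p′′(1) = 12
p′′′(1) = -60
Dividing each by k! gives the coefficients c_0, ..., c_3.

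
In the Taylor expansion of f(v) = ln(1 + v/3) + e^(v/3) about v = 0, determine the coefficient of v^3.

Expand each term separately and add.
[v^0] = 1;  [v^1] = 2/3;  [v^2] = 0;  [v^3] = 1/54.

1/54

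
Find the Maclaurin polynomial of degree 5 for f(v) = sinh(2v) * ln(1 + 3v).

-93*v^5/2 + 22*v^4 - 9*v^3 + 6*v^2

Expand each factor separately, then convolve coefficients.
f(0) = 0
f′(0) = 0
f′′(0) = 12
f′′′(0) = -54
f^(4)(0) = 528
f^(5)(0) = -5580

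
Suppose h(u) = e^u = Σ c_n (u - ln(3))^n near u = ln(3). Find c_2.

Differentiate repeatedly and evaluate at the center.
h(ln(3)) = 3
h′(ln(3)) = 3
h′′(ln(3)) = 3

3/2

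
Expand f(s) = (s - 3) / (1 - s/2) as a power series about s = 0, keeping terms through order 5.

-s^5/32 - s^4/16 - s^3/8 - s^2/4 - s/2 - 3

Multiply each power in the prefactor through the base expansion.
f(0) = -3
f′(0) = -1/2
f′′(0) = -1/2
f′′′(0) = -3/4
f^(4)(0) = -3/2
f^(5)(0) = -15/4
The Taylor polynomial is Σ f^(k)(0)/k! · s^k.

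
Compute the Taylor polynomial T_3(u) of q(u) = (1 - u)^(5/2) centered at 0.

-5*u^3/16 + 15*u^2/8 - 5*u/2 + 1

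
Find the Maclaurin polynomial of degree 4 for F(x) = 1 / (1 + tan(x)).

5*x^4/3 - 4*x^3/3 + x^2 - x + 1

Use the geometric series for the reciprocal, then substitute.
F(0) = 1
F′(0) = -1
F′′(0) = 2
F′′′(0) = -8
F^(4)(0) = 40
Dividing each by k! gives the coefficients c_0, ..., c_4.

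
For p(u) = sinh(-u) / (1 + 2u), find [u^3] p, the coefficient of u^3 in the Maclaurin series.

-25/6

Take the Cauchy product of the two expansions.
p(0) = 0
p′(0) = -1
p′′(0) = 4
p′′′(0) = -25
So c_3 = p′′′(0)/3! = -25/6.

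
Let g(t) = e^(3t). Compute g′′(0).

9

From the series, [t^2] g = 9/2; multiply by 2! = 2 to get 9.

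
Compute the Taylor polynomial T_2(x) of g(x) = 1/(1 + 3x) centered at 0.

9*x^2 - 3*x + 1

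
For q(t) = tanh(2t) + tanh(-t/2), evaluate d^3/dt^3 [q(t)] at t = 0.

-63/4

Add the two expansions coefficient-wise.
The coefficient of t^3 in the expansion is -21/8, so q′′′(0) = 3! * (-21/8) = -63/4.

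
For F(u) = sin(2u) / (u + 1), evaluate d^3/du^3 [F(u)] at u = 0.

Multiply the numerator's expansion by the denominator's geometric series.
The coefficient of u^3 in the expansion is 2/3, so F′′′(0) = 3! * (2/3) = 4.

4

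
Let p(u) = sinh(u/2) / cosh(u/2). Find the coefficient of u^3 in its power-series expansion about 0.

Invert the denominator's series and multiply.
p(0) = 0
p′(0) = 1/2
p′′(0) = 0
p′′′(0) = -1/4
The Taylor polynomial is Σ p^(k)(0)/k! · u^k.

-1/24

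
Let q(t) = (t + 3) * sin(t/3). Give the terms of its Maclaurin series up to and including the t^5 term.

t^5/9720 - t^4/162 - t^3/54 + t^2/3 + t

Distribute the polynomial across the series and collect like powers.
q(0) = 0
q′(0) = 1
q′′(0) = 2/3
q′′′(0) = -1/9
q^(4)(0) = -4/27
q^(5)(0) = 1/81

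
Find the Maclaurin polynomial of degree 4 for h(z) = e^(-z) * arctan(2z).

7*z^4/3 - 5*z^3/3 - 2*z^2 + 2*z

Multiply the two series term by term and collect like powers.
[z^0] = 0;  [z^1] = 2;  [z^2] = -2;  [z^3] = -5/3;  [z^4] = 7/3.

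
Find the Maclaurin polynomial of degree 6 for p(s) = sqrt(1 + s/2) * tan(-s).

-1507*s^6/40960 - 3701*s^5/30720 - 35*s^4/384 - 29*s^3/96 - s^2/4 - s

Expand each factor separately, then convolve coefficients.
p(0) = 0
p′(0) = -1
p′′(0) = -1/2
p′′′(0) = -29/16
p^(4)(0) = -35/16
p^(5)(0) = -3701/256
p^(6)(0) = -13563/512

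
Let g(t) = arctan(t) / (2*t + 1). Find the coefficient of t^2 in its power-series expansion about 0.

Use 1/(1 - r) = Σ r^k on the denominator, then take the Cauchy product.

-2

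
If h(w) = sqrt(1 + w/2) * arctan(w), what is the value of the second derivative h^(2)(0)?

Take the Cauchy product of the two expansions.
The coefficient of w^2 in the expansion is 1/4, so h′′(0) = 2! * (1/4) = 1/2.

1/2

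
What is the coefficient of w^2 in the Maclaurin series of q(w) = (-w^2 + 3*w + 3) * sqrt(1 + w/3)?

-13/24

Multiply each power in the prefactor through the base expansion.
q(0) = 3
q′(0) = 7/2
q′′(0) = -13/12
Dividing each by k! gives the coefficients c_0, ..., c_2.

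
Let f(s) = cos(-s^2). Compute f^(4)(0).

Differentiate repeatedly and evaluate at the center.
The coefficient of s^4 in the expansion is -1/2, so f^(4)(0) = 4! * (-1/2) = -12.

-12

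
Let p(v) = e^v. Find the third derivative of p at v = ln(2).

The coefficient of (v - ln(2))^3 in the expansion is 1/3, so p′′′(ln(2)) = 3! * (1/3) = 2.

2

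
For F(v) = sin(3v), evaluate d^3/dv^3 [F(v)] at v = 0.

The coefficient of v^3 in the expansion is -9/2, so F′′′(0) = 3! * (-9/2) = -27.

-27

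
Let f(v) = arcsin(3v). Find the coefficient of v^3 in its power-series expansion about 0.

9/2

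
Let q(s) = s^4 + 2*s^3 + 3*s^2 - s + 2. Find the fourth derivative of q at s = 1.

From the series, [(s - 1)^4] q = 1; multiply by 4! = 24 to get 24.

24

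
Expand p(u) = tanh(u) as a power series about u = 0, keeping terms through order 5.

Apply the Taylor formula c_k = f^(k)(a)/k!.
p(0) = 0
p′(0) = 1
p′′(0) = 0
p′′′(0) = -2
p^(4)(0) = 0
p^(5)(0) = 16
Then c_k = p^(k)(0)/k! gives each Taylor coefficient.

2*u^5/15 - u^3/3 + u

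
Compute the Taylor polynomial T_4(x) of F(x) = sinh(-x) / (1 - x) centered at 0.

-7*x^4/6 - 7*x^3/6 - x^2 - x

Write out both Maclaurin series and multiply, keeping only the needed powers.
[x^0] = 0;  [x^1] = -1;  [x^2] = -1;  [x^3] = -7/6;  [x^4] = -7/6.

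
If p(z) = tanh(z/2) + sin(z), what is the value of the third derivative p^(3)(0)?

Combine the two series term by term.
From the series, [z^3] p = -5/24; multiply by 3! = 6 to get -5/4.

-5/4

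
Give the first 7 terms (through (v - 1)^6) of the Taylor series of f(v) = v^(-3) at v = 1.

28*(v - 1)^6 - 21*(v - 1)^5 + 15*(v - 1)^4 - 10*(v - 1)^3 + 6*(v - 1)^2 - 3*(v - 1) + 1

f(1) = 1
f′(1) = -3
f′′(1) = 12
f′′′(1) = -60
f^(4)(1) = 360
f^(5)(1) = -2520
f^(6)(1) = 20160
Then c_k = f^(k)(1)/k! gives each Taylor coefficient.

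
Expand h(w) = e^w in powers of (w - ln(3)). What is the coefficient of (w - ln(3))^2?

Use the known series and substitute for the argument.
h(ln(3)) = 3
h′(ln(3)) = 3
h′′(ln(3)) = 3
So c_2 = h′′(ln(3))/2! = 3/2.

3/2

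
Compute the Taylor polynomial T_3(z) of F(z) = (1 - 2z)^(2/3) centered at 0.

-32*z^3/81 - 4*z^2/9 - 4*z/3 + 1

[z^0] = 1;  [z^1] = -4/3;  [z^2] = -4/9;  [z^3] = -32/81.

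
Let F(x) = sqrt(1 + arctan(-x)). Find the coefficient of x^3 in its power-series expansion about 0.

5/48

Substitute the inner expansion into the outer series and collect powers.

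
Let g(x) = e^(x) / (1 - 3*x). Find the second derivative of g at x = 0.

Use 1/(1 - r) = Σ r^k on the denominator, then take the Cauchy product.
From the series, [x^2] g = 25/2; multiply by 2! = 2 to get 25.

25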